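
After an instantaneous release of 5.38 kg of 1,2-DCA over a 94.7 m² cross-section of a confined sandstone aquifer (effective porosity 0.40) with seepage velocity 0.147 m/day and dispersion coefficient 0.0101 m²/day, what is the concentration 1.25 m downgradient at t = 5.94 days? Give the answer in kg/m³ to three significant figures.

0.0905 kg/m³

For an instantaneous plane source, C(x,t) = M/(n_e·A·√(4πDt)) · exp(−(x−vt)²/(4Dt)), with n_e·A the pore (flow) area.
Plume center vt = 0.147 × 5.94 = 0.87318 m, so the well at 1.25 m is 0.37682 m downgradient of the peak.
√(4πDt) = 0.8683 m, giving peak height M/(n_e·A·√(4πDt)) = 5.38/(0.40 × 94.7 × 0.8683) = 0.1636 kg/m³.
(x−vt)²/(4Dt) = (0.37682)²/(4 × 0.0101 × 5.94) = 0.5917; exp(−0.5917) = 0.5534.
C = 0.1636 × 0.5534 = 0.0905 kg/m³.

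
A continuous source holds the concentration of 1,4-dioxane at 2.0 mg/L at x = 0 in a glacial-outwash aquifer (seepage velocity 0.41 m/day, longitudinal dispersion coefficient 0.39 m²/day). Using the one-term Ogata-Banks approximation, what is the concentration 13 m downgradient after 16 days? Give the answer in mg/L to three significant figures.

For a continuous step input, C/C₀ ≈ ½·erfc((x−vt)/(2√(Dt))).
vt = 0.41 × 16 = 6.56 m and 2√(Dt) = 2√(0.39 × 16) = 4.996 m.
Argument (x−vt)/(2√(Dt)) = (13 − 6.56)/4.996 = 1.289; ½·erfc(1.289) = 0.03416.
C = 2.0 × 0.03416 = 0.0683 mg/L.

0.0683 mg/L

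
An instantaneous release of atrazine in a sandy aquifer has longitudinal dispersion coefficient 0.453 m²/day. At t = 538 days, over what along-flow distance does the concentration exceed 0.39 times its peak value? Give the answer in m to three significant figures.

The plume is Gaussian with σ = √(2Dt) = √(2 × 0.453 × 538) = 22.08 m.
C/C_peak = exp(−Δx²/(2σ²)) = 0.39 ⇒ Δx = σ·√(−2 ln 0.39) = 22.08 × 1.372 = 30.29 m.
Width = 2Δx = 60.6 m.

60.6 m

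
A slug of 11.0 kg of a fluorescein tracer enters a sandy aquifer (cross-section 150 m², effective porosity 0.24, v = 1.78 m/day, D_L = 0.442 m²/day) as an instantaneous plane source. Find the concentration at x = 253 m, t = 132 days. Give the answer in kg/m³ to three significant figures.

For an instantaneous plane source, C(x,t) = M/(n_e·A·√(4πDt)) · exp(−(x−vt)²/(4Dt)), with n_e·A the pore (flow) area.
Plume center vt = 1.78 × 132 = 234.96 m, so the well at 253 m is 18.04 m downgradient of the peak.
√(4πDt) = 27.08 m, giving peak height M/(n_e·A·√(4πDt)) = 11.0/(0.24 × 150 × 27.08) = 0.01128 kg/m³.
(x−vt)²/(4Dt) = (18.04)²/(4 × 0.442 × 132) = 1.394; exp(−1.394) = 0.2481.
C = 0.01128 × 0.2481 = 0.00280 kg/m³.

0.00280 kg/m³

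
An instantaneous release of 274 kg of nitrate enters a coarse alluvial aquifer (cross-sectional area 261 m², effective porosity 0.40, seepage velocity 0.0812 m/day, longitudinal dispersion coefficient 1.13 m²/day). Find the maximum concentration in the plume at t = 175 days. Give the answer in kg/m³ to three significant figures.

The peak of an instantaneous 1D plume sits at x = vt; there the Gaussian factor is 1 and C_max = M/(n_e·A·√(4πDt)), where n_e·A is the pore area the mass is dissolved in.
√(4πDt) = √(4π × 1.13 × 175) = 49.85 m, so C_max = 274/(0.40 × 261 × 49.85) = 0.0526 kg/m³.

0.0526 kg/m³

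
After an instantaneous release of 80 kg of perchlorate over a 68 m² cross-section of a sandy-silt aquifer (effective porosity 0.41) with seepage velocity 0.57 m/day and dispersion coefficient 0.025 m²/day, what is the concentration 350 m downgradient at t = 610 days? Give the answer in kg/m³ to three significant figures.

For an instantaneous plane source, C(x,t) = M/(n_e·A·√(4πDt)) · exp(−(x−vt)²/(4Dt)), with n_e·A the pore (flow) area.
Plume center vt = 0.57 × 610 = 347.7 m, so the well at 350 m is 2.3 m downgradient of the peak.
√(4πDt) = 13.84 m, giving peak height M/(n_e·A·√(4πDt)) = 80/(0.41 × 68 × 13.84) = 0.2073 kg/m³.
(x−vt)²/(4Dt) = (2.3)²/(4 × 0.025 × 610) = 0.08672; exp(−0.08672) = 0.9169.
C = 0.2073 × 0.9169 = 0.190 kg/m³.

0.190 kg/m³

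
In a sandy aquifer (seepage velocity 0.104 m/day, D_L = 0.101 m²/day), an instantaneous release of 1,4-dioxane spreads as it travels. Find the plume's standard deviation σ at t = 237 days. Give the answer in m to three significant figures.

6.92 m

Dispersive spreading gives a Gaussian with σ² = 2Dt; advection only shifts the center.
σ = √(2 × 0.101 × 237) = 6.92 m.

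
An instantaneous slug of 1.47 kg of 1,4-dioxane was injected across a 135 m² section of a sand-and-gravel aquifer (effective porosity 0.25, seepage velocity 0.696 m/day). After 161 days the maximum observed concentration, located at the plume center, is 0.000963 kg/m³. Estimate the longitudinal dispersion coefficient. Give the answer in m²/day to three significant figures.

At the plume center C_max = M/(n_e·A·√(4πDt)), so D = M²/(4πt·(n_e·A·C_max)²).
n_e·A·C_max = 0.25 × 135 × 0.000963 = 0.03250 kg/m.
D = 1.47²/(4π × 161 × 0.03250²) = 1.01 m²/day.

1.01 m²/day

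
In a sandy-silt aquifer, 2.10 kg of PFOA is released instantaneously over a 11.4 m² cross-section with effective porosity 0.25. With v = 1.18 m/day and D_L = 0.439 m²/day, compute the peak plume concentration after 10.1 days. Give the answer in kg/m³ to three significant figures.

The peak of an instantaneous 1D plume sits at x = vt; there the Gaussian factor is 1 and C_max = M/(n_e·A·√(4πDt)), where n_e·A is the pore area the mass is dissolved in.
√(4πDt) = √(4π × 0.439 × 10.1) = 7.464 m, so C_max = 2.10/(0.25 × 11.4 × 7.464) = 0.0987 kg/m³.

0.0987 kg/m³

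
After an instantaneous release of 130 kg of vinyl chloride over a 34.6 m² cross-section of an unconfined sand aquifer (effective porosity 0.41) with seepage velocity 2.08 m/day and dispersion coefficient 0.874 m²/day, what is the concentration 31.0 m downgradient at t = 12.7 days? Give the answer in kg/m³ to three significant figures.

For an instantaneous plane source, C(x,t) = M/(n_e·A·√(4πDt)) · exp(−(x−vt)²/(4Dt)), with n_e·A the pore (flow) area.
Plume center vt = 2.08 × 12.7 = 26.416 m, so the well at 31.0 m is 4.584 m downgradient of the peak.
√(4πDt) = 11.81 m, giving peak height M/(n_e·A·√(4πDt)) = 130/(0.41 × 34.6 × 11.81) = 0.7759 kg/m³.
(x−vt)²/(4Dt) = (4.584)²/(4 × 0.874 × 12.7) = 0.4733; exp(−0.4733) = 0.6229.
C = 0.7759 × 0.6229 = 0.483 kg/m³.

0.483 kg/m³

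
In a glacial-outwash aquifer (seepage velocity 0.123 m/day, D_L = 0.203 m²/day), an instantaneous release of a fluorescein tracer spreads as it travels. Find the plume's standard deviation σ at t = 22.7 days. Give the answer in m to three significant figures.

Dispersive spreading gives a Gaussian with σ² = 2Dt; advection only shifts the center.
σ = √(2 × 0.203 × 22.7) = 3.04 m.

3.04 m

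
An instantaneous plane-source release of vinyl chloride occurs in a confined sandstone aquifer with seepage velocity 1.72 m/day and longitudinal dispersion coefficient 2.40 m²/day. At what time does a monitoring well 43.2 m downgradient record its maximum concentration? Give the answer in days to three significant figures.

24.3 days

For the 1D instantaneous-source solution, setting ∂C/∂t = 0 at fixed x gives v²t² + 2Dt − x² = 0, so t = (√(D² + v²x²) − D)/v².
√(D² + v²x²) = √(2.40² + 1.72² × 43.2²) = 74.34; v² = 2.9584.
t = (74.34 − 2.40)/2.9584 = 24.3 days (vs. the pure-advection estimate x/v = 25.1 d).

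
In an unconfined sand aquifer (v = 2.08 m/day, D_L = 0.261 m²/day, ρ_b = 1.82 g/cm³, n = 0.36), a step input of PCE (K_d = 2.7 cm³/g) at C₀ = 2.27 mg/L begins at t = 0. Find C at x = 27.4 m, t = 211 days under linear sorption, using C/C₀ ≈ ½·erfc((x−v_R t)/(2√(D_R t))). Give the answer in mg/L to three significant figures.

1.87 mg/L

Retardation factor R = 1 + ρ_b·K_d/n = 1 + 1.82 × 2.7/0.36 = 14.65.
Sorption retards both mechanisms: v_R = v/R = 0.1420 m/day, D_R = D/R = 0.01782 m²/day.
v_R·t = 0.1420 × 211 = 29.962 m; 2√(D_R t) = 3.878 m; argument = (27.4 − 29.962)/3.878 = -0.6606.
C = C₀ × ½·erfc(-0.6606) = 2.27 × 0.8249 = 1.87 mg/L.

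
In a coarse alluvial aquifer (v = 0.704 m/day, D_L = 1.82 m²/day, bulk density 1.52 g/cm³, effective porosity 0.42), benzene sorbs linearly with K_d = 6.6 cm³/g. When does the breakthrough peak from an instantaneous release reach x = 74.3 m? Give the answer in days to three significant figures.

2540 days

Retardation factor R = 1 + ρ_b·K_d/n = 1 + 1.52 × 6.6/0.42 = 24.89.
Sorption retards both mechanisms: v_R = v/R = 0.02828 m/day, D_R = D/R = 0.07312 m²/day.
Peak time from v_R²t² + 2D_R t − x² = 0: t = (√(D_R² + v_R²x²) − D_R)/v_R².
√(D_R² + v_R²x²) = √(0.07312² + 0.02828² × 74.3²) = 2.102; v_R² = 0.0007998.
t = (2.102 − 0.07312)/0.0007998 = 2540 days.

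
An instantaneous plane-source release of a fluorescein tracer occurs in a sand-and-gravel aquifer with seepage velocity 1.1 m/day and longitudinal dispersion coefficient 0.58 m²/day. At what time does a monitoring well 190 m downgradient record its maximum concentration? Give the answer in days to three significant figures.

172 days

For the 1D instantaneous-source solution, setting ∂C/∂t = 0 at fixed x gives v²t² + 2Dt − x² = 0, so t = (√(D² + v²x²) − D)/v².
√(D² + v²x²) = √(0.58² + 1.1² × 190²) = 209.0; v² = 1.21.
t = (209.0 − 0.58)/1.21 = 172 days (vs. the pure-advection estimate x/v = 173 d).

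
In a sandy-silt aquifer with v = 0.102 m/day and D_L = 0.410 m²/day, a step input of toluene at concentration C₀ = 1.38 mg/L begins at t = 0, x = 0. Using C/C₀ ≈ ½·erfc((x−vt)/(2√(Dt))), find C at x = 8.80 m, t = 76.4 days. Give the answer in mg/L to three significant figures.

0.620 mg/L

For a continuous step input, C/C₀ ≈ ½·erfc((x−vt)/(2√(Dt))).
vt = 0.102 × 76.4 = 7.7928 m and 2√(Dt) = 2√(0.410 × 76.4) = 11.19 m.
Argument (x−vt)/(2√(Dt)) = (8.80 − 7.7928)/11.19 = 0.09001; ½·erfc(0.09001) = 0.4494.
C = 1.38 × 0.4494 = 0.620 mg/L.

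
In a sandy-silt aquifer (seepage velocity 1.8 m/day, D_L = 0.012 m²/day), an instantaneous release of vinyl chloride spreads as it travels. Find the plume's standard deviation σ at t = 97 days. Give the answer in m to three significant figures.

1.53 m

Dispersive spreading gives a Gaussian with σ² = 2Dt; advection only shifts the center.
σ = √(2 × 0.012 × 97) = 1.53 m.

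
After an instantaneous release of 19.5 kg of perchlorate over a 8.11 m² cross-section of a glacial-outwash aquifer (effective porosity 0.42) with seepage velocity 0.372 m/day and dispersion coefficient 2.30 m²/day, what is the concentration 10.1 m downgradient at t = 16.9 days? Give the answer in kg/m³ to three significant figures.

For an instantaneous plane source, C(x,t) = M/(n_e·A·√(4πDt)) · exp(−(x−vt)²/(4Dt)), with n_e·A the pore (flow) area.
Plume center vt = 0.372 × 16.9 = 6.2868 m, so the well at 10.1 m is 3.8132 m downgradient of the peak.
√(4πDt) = 22.10 m, giving peak height M/(n_e·A·√(4πDt)) = 19.5/(0.42 × 8.11 × 22.10) = 0.2590 kg/m³.
(x−vt)²/(4Dt) = (3.8132)²/(4 × 2.30 × 16.9) = 0.09352; exp(−0.09352) = 0.9107.
C = 0.2590 × 0.9107 = 0.236 kg/m³.

0.236 kg/m³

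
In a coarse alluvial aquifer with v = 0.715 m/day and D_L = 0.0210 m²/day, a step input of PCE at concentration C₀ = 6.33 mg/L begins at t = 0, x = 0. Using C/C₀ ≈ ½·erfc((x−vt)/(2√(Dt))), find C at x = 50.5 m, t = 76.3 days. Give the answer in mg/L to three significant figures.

For a continuous step input, C/C₀ ≈ ½·erfc((x−vt)/(2√(Dt))).
vt = 0.715 × 76.3 = 54.5545 m and 2√(Dt) = 2√(0.0210 × 76.3) = 2.532 m.
Argument (x−vt)/(2√(Dt)) = (50.5 − 54.5545)/2.532 = -1.601; ½·erfc(-1.601) = 0.9882.
C = 6.33 × 0.9882 = 6.26 mg/L.

6.26 mg/L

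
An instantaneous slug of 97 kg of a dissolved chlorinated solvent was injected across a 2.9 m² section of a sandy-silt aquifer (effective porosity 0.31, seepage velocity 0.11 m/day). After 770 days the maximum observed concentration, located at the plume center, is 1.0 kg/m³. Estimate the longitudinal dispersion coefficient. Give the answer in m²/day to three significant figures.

At the plume center C_max = M/(n_e·A·√(4πDt)), so D = M²/(4πt·(n_e·A·C_max)²).
n_e·A·C_max = 0.31 × 2.9 × 1.0 = 0.8990 kg/m.
D = 97²/(4π × 770 × 0.8990²) = 1.20 m²/day.

1.20 m²/day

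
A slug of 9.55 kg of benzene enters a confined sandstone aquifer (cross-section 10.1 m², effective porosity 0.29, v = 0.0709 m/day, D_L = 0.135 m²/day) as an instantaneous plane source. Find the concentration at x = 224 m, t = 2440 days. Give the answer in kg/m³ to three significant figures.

0.00704 kg/m³

For an instantaneous plane source, C(x,t) = M/(n_e·A·√(4πDt)) · exp(−(x−vt)²/(4Dt)), with n_e·A the pore (flow) area.
Plume center vt = 0.0709 × 2440 = 172.996 m, so the well at 224 m is 51.004 m downgradient of the peak.
√(4πDt) = 64.34 m, giving peak height M/(n_e·A·√(4πDt)) = 9.55/(0.29 × 10.1 × 64.34) = 0.05068 kg/m³.
(x−vt)²/(4Dt) = (51.004)²/(4 × 0.135 × 2440) = 1.974; exp(−1.974) = 0.1389.
C = 0.05068 × 0.1389 = 0.00704 kg/m³.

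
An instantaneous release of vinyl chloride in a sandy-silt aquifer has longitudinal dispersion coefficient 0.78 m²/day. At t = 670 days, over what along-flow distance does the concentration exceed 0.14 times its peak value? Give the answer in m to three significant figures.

128 m

The plume is Gaussian with σ = √(2Dt) = √(2 × 0.78 × 670) = 32.33 m.
C/C_peak = exp(−Δx²/(2σ²)) = 0.14 ⇒ Δx = σ·√(−2 ln 0.14) = 32.33 × 1.983 = 64.11 m.
Width = 2Δx = 128 m.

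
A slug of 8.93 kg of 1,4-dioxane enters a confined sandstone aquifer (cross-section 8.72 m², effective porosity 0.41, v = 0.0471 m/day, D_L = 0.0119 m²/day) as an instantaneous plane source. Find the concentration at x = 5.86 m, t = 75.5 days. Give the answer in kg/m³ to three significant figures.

For an instantaneous plane source, C(x,t) = M/(n_e·A·√(4πDt)) · exp(−(x−vt)²/(4Dt)), with n_e·A the pore (flow) area.
Plume center vt = 0.0471 × 75.5 = 3.55605 m, so the well at 5.86 m is 2.30395 m downgradient of the peak.
√(4πDt) = 3.360 m, giving peak height M/(n_e·A·√(4πDt)) = 8.93/(0.41 × 8.72 × 3.360) = 0.7434 kg/m³.
(x−vt)²/(4Dt) = (2.30395)²/(4 × 0.0119 × 75.5) = 1.477; exp(−1.477) = 0.2283.
C = 0.7434 × 0.2283 = 0.170 kg/m³.

0.170 kg/m³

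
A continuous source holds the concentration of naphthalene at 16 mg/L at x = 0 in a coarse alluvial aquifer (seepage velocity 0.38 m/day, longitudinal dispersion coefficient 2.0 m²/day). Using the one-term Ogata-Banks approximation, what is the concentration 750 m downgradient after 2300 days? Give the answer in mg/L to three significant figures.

14.4 mg/L

For a continuous step input, C/C₀ ≈ ½·erfc((x−vt)/(2√(Dt))).
vt = 0.38 × 2300 = 874 m and 2√(Dt) = 2√(2.0 × 2300) = 135.6 m.
Argument (x−vt)/(2√(Dt)) = (750 − 874)/135.6 = -0.9145; ½·erfc(-0.9145) = 0.9020.
C = 16 × 0.9020 = 14.4 mg/L.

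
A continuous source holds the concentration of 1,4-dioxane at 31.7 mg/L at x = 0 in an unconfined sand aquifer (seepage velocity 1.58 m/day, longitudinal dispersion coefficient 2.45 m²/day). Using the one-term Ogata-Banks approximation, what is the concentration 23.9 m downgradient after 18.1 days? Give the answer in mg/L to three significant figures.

For a continuous step input, C/C₀ ≈ ½·erfc((x−vt)/(2√(Dt))).
vt = 1.58 × 18.1 = 28.598 m and 2√(Dt) = 2√(2.45 × 18.1) = 13.32 m.
Argument (x−vt)/(2√(Dt)) = (23.9 − 28.598)/13.32 = -0.3527; ½·erfc(-0.3527) = 0.6910.
C = 31.7 × 0.6910 = 21.9 mg/L.

21.9 mg/L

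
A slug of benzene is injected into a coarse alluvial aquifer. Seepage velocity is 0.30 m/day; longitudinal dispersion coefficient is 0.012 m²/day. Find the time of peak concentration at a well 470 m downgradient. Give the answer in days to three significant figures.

For the 1D instantaneous-source solution, setting ∂C/∂t = 0 at fixed x gives v²t² + 2Dt − x² = 0, so t = (√(D² + v²x²) − D)/v².
√(D² + v²x²) = √(0.012² + 0.30² × 470²) = 141.0; v² = 0.09.
t = (141.0 − 0.012)/0.09 = 1570 days (vs. the pure-advection estimate x/v = 1570 d).

1570 days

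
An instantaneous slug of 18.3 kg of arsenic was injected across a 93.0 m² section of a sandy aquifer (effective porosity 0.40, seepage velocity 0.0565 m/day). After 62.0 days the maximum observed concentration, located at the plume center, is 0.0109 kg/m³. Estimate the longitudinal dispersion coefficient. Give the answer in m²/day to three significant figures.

At the plume center C_max = M/(n_e·A·√(4πDt)), so D = M²/(4πt·(n_e·A·C_max)²).
n_e·A·C_max = 0.40 × 93.0 × 0.0109 = 0.4055 kg/m.
D = 18.3²/(4π × 62.0 × 0.4055²) = 2.61 m²/day.

2.61 m²/day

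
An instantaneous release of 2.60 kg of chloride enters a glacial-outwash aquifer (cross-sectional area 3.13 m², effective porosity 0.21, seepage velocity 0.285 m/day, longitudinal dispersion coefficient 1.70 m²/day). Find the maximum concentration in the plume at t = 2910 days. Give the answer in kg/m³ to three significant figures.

0.0159 kg/m³

The peak of an instantaneous 1D plume sits at x = vt; there the Gaussian factor is 1 and C_max = M/(n_e·A·√(4πDt)), where n_e·A is the pore area the mass is dissolved in.
√(4πDt) = √(4π × 1.70 × 2910) = 249.3 m, so C_max = 2.60/(0.21 × 3.13 × 249.3) = 0.0159 kg/m³.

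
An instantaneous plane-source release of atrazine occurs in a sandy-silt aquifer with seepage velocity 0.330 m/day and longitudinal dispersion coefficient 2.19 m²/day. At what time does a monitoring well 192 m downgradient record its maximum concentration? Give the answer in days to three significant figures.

562 days

For the 1D instantaneous-source solution, setting ∂C/∂t = 0 at fixed x gives v²t² + 2Dt − x² = 0, so t = (√(D² + v²x²) − D)/v².
√(D² + v²x²) = √(2.19² + 0.330² × 192²) = 63.40; v² = 0.1089.
t = (63.40 − 2.19)/0.1089 = 562 days (vs. the pure-advection estimate x/v = 582 d).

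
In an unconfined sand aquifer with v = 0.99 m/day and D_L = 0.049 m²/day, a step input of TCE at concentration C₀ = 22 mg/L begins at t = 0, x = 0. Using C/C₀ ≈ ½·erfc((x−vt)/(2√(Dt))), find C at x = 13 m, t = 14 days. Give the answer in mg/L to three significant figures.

16.9 mg/L

For a continuous step input, C/C₀ ≈ ½·erfc((x−vt)/(2√(Dt))).
vt = 0.99 × 14 = 13.86 m and 2√(Dt) = 2√(0.049 × 14) = 1.657 m.
Argument (x−vt)/(2√(Dt)) = (13 − 13.86)/1.657 = -0.5190; ½·erfc(-0.5190) = 0.7685.
C = 22 × 0.7685 = 16.9 mg/L.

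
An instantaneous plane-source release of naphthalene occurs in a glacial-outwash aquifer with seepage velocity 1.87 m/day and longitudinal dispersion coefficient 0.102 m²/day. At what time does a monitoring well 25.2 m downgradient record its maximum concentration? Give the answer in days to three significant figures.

For the 1D instantaneous-source solution, setting ∂C/∂t = 0 at fixed x gives v²t² + 2Dt − x² = 0, so t = (√(D² + v²x²) − D)/v².
√(D² + v²x²) = √(0.102² + 1.87² × 25.2²) = 47.12; v² = 3.4969.
t = (47.12 − 0.102)/3.4969 = 13.4 days (vs. the pure-advection estimate x/v = 13.5 d).

13.4 days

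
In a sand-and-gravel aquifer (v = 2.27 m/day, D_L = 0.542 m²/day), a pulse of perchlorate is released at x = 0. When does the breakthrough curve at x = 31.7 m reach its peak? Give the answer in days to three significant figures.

For the 1D instantaneous-source solution, setting ∂C/∂t = 0 at fixed x gives v²t² + 2Dt − x² = 0, so t = (√(D² + v²x²) − D)/v².
√(D² + v²x²) = √(0.542² + 2.27² × 31.7²) = 71.96; v² = 5.1529.
t = (71.96 − 0.542)/5.1529 = 13.9 days (vs. the pure-advection estimate x/v = 14.0 d).

13.9 days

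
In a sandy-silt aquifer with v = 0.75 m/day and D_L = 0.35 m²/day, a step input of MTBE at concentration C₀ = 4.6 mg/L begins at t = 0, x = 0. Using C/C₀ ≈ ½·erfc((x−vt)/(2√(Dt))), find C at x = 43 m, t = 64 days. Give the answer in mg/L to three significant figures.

For a continuous step input, C/C₀ ≈ ½·erfc((x−vt)/(2√(Dt))).
vt = 0.75 × 64 = 48 m and 2√(Dt) = 2√(0.35 × 64) = 9.466 m.
Argument (x−vt)/(2√(Dt)) = (43 − 48)/9.466 = -0.5282; ½·erfc(-0.5282) = 0.7725.
C = 4.6 × 0.7725 = 3.55 mg/L.

3.55 mg/L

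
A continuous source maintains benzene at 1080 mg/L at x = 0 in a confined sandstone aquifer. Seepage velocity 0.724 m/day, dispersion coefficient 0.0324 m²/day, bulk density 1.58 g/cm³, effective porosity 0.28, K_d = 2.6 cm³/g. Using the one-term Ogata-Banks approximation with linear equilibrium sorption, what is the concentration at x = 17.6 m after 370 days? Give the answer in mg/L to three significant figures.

368 mg/L

Retardation factor R = 1 + ρ_b·K_d/n = 1 + 1.58 × 2.6/0.28 = 15.67.
Sorption retards both mechanisms: v_R = v/R = 0.04620 m/day, D_R = D/R = 0.002068 m²/day.
v_R·t = 0.04620 × 370 = 17.094 m; 2√(D_R t) = 1.749 m; argument = (17.6 − 17.094)/1.749 = 0.2893.
C = C₀ × ½·erfc(0.2893) = 1080 × 0.3412 = 368 mg/L.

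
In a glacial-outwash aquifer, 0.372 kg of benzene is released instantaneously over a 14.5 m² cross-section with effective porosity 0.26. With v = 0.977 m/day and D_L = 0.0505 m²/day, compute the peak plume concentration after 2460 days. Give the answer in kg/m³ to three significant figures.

0.00250 kg/m³

The peak of an instantaneous 1D plume sits at x = vt; there the Gaussian factor is 1 and C_max = M/(n_e·A·√(4πDt)), where n_e·A is the pore area the mass is dissolved in.
√(4πDt) = √(4π × 0.0505 × 2460) = 39.51 m, so C_max = 0.372/(0.26 × 14.5 × 39.51) = 0.00250 kg/m³.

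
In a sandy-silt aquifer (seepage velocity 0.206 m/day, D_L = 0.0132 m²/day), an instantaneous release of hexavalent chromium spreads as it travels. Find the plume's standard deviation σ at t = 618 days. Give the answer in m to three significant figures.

Dispersive spreading gives a Gaussian with σ² = 2Dt; advection only shifts the center.
σ = √(2 × 0.0132 × 618) = 4.04 m.

4.04 m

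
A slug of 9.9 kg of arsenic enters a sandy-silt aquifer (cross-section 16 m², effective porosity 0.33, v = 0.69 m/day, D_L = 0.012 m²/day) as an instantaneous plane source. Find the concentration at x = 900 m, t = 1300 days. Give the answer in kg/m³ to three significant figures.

For an instantaneous plane source, C(x,t) = M/(n_e·A·√(4πDt)) · exp(−(x−vt)²/(4Dt)), with n_e·A the pore (flow) area.
Plume center vt = 0.69 × 1300 = 897 m, so the well at 900 m is 3 m downgradient of the peak.
√(4πDt) = 14.00 m, giving peak height M/(n_e·A·√(4πDt)) = 9.9/(0.33 × 16 × 14.00) = 0.1339 kg/m³.
(x−vt)²/(4Dt) = (3)²/(4 × 0.012 × 1300) = 0.1442; exp(−0.1442) = 0.8657.
C = 0.1339 × 0.8657 = 0.116 kg/m³.

0.116 kg/m³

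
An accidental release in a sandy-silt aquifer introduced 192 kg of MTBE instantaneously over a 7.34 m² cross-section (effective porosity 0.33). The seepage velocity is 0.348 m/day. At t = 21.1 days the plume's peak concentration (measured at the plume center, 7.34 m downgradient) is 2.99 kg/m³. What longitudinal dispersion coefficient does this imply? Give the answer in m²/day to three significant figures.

At the plume center C_max = M/(n_e·A·√(4πDt)), so D = M²/(4πt·(n_e·A·C_max)²).
n_e·A·C_max = 0.33 × 7.34 × 2.99 = 7.242 kg/m.
D = 192²/(4π × 21.1 × 7.242²) = 2.65 m²/day.

2.65 m²/day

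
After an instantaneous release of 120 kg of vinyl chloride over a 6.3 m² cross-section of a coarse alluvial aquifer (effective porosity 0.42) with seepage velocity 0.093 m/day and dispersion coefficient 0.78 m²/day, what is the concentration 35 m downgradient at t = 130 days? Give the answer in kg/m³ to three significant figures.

0.348 kg/m³

For an instantaneous plane source, C(x,t) = M/(n_e·A·√(4πDt)) · exp(−(x−vt)²/(4Dt)), with n_e·A the pore (flow) area.
Plume center vt = 0.093 × 130 = 12.09 m, so the well at 35 m is 22.91 m downgradient of the peak.
√(4πDt) = 35.70 m, giving peak height M/(n_e·A·√(4πDt)) = 120/(0.42 × 6.3 × 35.70) = 1.270 kg/m³.
(x−vt)²/(4Dt) = (22.91)²/(4 × 0.78 × 130) = 1.294; exp(−1.294) = 0.2742.
C = 1.270 × 0.2742 = 0.348 kg/m³.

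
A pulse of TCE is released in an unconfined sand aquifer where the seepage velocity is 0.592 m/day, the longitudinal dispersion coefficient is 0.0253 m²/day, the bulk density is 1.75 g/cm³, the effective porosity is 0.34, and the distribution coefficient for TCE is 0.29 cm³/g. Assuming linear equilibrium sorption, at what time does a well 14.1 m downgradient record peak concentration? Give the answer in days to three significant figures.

Retardation factor R = 1 + ρ_b·K_d/n = 1 + 1.75 × 0.29/0.34 = 2.493.
Sorption retards both mechanisms: v_R = v/R = 0.2375 m/day, D_R = D/R = 0.01015 m²/day.
Peak time from v_R²t² + 2D_R t − x² = 0: t = (√(D_R² + v_R²x²) − D_R)/v_R².
√(D_R² + v_R²x²) = √(0.01015² + 0.2375² × 14.1²) = 3.349; v_R² = 0.05641.
t = (3.349 − 0.01015)/0.05641 = 59.2 days.

59.2 days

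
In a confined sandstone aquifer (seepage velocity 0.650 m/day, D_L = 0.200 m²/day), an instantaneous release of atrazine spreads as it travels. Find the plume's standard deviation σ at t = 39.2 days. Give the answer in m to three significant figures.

Dispersive spreading gives a Gaussian with σ² = 2Dt; advection only shifts the center.
σ = √(2 × 0.200 × 39.2) = 3.96 m.

3.96 m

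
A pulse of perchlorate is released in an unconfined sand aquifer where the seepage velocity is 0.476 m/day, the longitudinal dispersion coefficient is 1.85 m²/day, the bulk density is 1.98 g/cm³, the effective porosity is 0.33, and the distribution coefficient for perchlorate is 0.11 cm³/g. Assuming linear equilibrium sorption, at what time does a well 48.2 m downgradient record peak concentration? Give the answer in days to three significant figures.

Retardation factor R = 1 + ρ_b·K_d/n = 1 + 1.98 × 0.11/0.33 = 1.660.
Sorption retards both mechanisms: v_R = v/R = 0.2867 m/day, D_R = D/R = 1.114 m²/day.
Peak time from v_R²t² + 2D_R t − x² = 0: t = (√(D_R² + v_R²x²) − D_R)/v_R².
√(D_R² + v_R²x²) = √(1.114² + 0.2867² × 48.2²) = 13.86; v_R² = 0.08220.
t = (13.86 − 1.114)/0.08220 = 155 days.

155 days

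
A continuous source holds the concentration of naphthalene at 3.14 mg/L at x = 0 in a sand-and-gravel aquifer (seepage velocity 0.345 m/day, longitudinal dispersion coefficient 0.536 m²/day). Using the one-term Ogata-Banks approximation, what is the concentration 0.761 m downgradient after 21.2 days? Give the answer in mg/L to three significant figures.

For a continuous step input, C/C₀ ≈ ½·erfc((x−vt)/(2√(Dt))).
vt = 0.345 × 21.2 = 7.314 m and 2√(Dt) = 2√(0.536 × 21.2) = 6.742 m.
Argument (x−vt)/(2√(Dt)) = (0.761 − 7.314)/6.742 = -0.9720; ½·erfc(-0.9720) = 0.9154.
C = 3.14 × 0.9154 = 2.87 mg/L.

2.87 mg/L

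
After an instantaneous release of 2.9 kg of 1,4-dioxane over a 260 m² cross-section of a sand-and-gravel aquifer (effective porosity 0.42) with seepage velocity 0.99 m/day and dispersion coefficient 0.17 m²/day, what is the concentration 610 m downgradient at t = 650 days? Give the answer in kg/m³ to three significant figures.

5.63e-05 kg/m³

For an instantaneous plane source, C(x,t) = M/(n_e·A·√(4πDt)) · exp(−(x−vt)²/(4Dt)), with n_e·A the pore (flow) area.
Plume center vt = 0.99 × 650 = 643.5 m, so the well at 610 m is 33.5 m upgradient of the peak.
√(4πDt) = 37.26 m, giving peak height M/(n_e·A·√(4πDt)) = 2.9/(0.42 × 260 × 37.26) = 0.0007127 kg/m³.
(x−vt)²/(4Dt) = (-33.5)²/(4 × 0.17 × 650) = 2.539; exp(−2.539) = 0.07895.
C = 0.0007127 × 0.07895 = 5.63e-05 kg/m³.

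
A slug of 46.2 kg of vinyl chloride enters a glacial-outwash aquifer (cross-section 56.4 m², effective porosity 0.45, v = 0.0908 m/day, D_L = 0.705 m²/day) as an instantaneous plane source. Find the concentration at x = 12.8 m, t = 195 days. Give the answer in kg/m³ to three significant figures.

0.0419 kg/m³

For an instantaneous plane source, C(x,t) = M/(n_e·A·√(4πDt)) · exp(−(x−vt)²/(4Dt)), with n_e·A the pore (flow) area.
Plume center vt = 0.0908 × 195 = 17.706 m, so the well at 12.8 m is 4.906 m upgradient of the peak.
√(4πDt) = 41.56 m, giving peak height M/(n_e·A·√(4πDt)) = 46.2/(0.45 × 56.4 × 41.56) = 0.04380 kg/m³.
(x−vt)²/(4Dt) = (-4.906)²/(4 × 0.705 × 195) = 0.04377; exp(−0.04377) = 0.9572.
C = 0.04380 × 0.9572 = 0.0419 kg/m³.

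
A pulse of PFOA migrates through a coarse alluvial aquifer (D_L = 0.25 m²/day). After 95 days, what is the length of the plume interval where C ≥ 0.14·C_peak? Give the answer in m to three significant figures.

27.3 m

The plume is Gaussian with σ = √(2Dt) = √(2 × 0.25 × 95) = 6.892 m.
C/C_peak = exp(−Δx²/(2σ²)) = 0.14 ⇒ Δx = σ·√(−2 ln 0.14) = 6.892 × 1.983 = 13.67 m.
Width = 2Δx = 27.3 m.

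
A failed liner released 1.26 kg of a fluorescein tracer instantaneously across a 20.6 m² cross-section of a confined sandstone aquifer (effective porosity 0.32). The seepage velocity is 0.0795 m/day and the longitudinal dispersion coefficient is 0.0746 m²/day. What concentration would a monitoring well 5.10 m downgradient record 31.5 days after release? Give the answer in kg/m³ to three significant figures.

For an instantaneous plane source, C(x,t) = M/(n_e·A·√(4πDt)) · exp(−(x−vt)²/(4Dt)), with n_e·A the pore (flow) area.
Plume center vt = 0.0795 × 31.5 = 2.50425 m, so the well at 5.10 m is 2.59575 m downgradient of the peak.
√(4πDt) = 5.434 m, giving peak height M/(n_e·A·√(4πDt)) = 1.26/(0.32 × 20.6 × 5.434) = 0.03517 kg/m³.
(x−vt)²/(4Dt) = (2.59575)²/(4 × 0.0746 × 31.5) = 0.7168; exp(−0.7168) = 0.4883.
C = 0.03517 × 0.4883 = 0.0172 kg/m³.

0.0172 kg/m³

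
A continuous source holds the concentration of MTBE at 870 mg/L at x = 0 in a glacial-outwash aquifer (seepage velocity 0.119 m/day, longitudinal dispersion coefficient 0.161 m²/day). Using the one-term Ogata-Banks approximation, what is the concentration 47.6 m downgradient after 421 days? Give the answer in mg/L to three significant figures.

509 mg/L

For a continuous step input, C/C₀ ≈ ½·erfc((x−vt)/(2√(Dt))).
vt = 0.119 × 421 = 50.099 m and 2√(Dt) = 2√(0.161 × 421) = 16.47 m.
Argument (x−vt)/(2√(Dt)) = (47.6 − 50.099)/16.47 = -0.1517; ½·erfc(-0.1517) = 0.5849.
C = 870 × 0.5849 = 509 mg/L.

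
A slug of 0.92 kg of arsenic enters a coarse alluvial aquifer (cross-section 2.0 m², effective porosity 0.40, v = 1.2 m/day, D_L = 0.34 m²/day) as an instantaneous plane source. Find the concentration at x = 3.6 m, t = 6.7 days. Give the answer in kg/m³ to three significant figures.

For an instantaneous plane source, C(x,t) = M/(n_e·A·√(4πDt)) · exp(−(x−vt)²/(4Dt)), with n_e·A the pore (flow) area.
Plume center vt = 1.2 × 6.7 = 8.04 m, so the well at 3.6 m is 4.44 m upgradient of the peak.
√(4πDt) = 5.350 m, giving peak height M/(n_e·A·√(4πDt)) = 0.92/(0.40 × 2.0 × 5.350) = 0.2150 kg/m³.
(x−vt)²/(4Dt) = (-4.44)²/(4 × 0.34 × 6.7) = 2.163; exp(−2.163) = 0.1150.
C = 0.2150 × 0.1150 = 0.0247 kg/m³.

0.0247 kg/m³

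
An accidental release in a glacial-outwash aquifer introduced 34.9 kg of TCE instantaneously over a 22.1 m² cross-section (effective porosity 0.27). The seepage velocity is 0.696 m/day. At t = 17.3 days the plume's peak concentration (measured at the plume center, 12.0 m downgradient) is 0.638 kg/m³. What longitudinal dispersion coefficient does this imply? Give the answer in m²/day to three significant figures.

0.387 m²/day

At the plume center C_max = M/(n_e·A·√(4πDt)), so D = M²/(4πt·(n_e·A·C_max)²).
n_e·A·C_max = 0.27 × 22.1 × 0.638 = 3.807 kg/m.
D = 34.9²/(4π × 17.3 × 3.807²) = 0.387 m²/day.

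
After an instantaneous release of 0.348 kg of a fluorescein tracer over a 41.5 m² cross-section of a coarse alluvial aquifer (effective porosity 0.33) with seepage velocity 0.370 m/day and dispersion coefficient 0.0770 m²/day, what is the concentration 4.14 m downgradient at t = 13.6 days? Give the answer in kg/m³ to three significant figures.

0.00579 kg/m³

For an instantaneous plane source, C(x,t) = M/(n_e·A·√(4πDt)) · exp(−(x−vt)²/(4Dt)), with n_e·A the pore (flow) area.
Plume center vt = 0.370 × 13.6 = 5.032 m, so the well at 4.14 m is 0.892 m upgradient of the peak.
√(4πDt) = 3.628 m, giving peak height M/(n_e·A·√(4πDt)) = 0.348/(0.33 × 41.5 × 3.628) = 0.007004 kg/m³.
(x−vt)²/(4Dt) = (-0.892)²/(4 × 0.0770 × 13.6) = 0.1900; exp(−0.1900) = 0.8270.
C = 0.007004 × 0.8270 = 0.00579 kg/m³.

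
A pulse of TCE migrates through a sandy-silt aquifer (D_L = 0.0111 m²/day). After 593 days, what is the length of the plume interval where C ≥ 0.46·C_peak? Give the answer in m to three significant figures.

The plume is Gaussian with σ = √(2Dt) = √(2 × 0.0111 × 593) = 3.628 m.
C/C_peak = exp(−Δx²/(2σ²)) = 0.46 ⇒ Δx = σ·√(−2 ln 0.46) = 3.628 × 1.246 = 4.520 m.
Width = 2Δx = 9.04 m.

9.04 m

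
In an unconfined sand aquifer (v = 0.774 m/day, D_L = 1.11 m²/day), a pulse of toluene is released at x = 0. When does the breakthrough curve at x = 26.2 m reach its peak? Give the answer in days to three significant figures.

For the 1D instantaneous-source solution, setting ∂C/∂t = 0 at fixed x gives v²t² + 2Dt − x² = 0, so t = (√(D² + v²x²) − D)/v².
√(D² + v²x²) = √(1.11² + 0.774² × 26.2²) = 20.31; v² = 0.599076.
t = (20.31 − 1.11)/0.599076 = 32.0 days (vs. the pure-advection estimate x/v = 33.9 d).

32.0 days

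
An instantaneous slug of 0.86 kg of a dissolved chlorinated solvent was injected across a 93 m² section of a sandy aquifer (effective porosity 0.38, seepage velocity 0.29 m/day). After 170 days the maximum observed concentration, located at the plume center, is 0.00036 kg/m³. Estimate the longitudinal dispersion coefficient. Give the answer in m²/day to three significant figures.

2.14 m²/day

At the plume center C_max = M/(n_e·A·√(4πDt)), so D = M²/(4πt·(n_e·A·C_max)²).
n_e·A·C_max = 0.38 × 93 × 0.00036 = 0.01272 kg/m.
D = 0.86²/(4π × 170 × 0.01272²) = 2.14 m²/day.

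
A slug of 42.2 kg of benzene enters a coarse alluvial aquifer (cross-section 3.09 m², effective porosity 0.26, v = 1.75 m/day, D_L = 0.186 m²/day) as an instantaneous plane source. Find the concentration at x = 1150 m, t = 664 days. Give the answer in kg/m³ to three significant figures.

For an instantaneous plane source, C(x,t) = M/(n_e·A·√(4πDt)) · exp(−(x−vt)²/(4Dt)), with n_e·A the pore (flow) area.
Plume center vt = 1.75 × 664 = 1162 m, so the well at 1150 m is 12 m upgradient of the peak.
√(4πDt) = 39.40 m, giving peak height M/(n_e·A·√(4πDt)) = 42.2/(0.26 × 3.09 × 39.40) = 1.333 kg/m³.
(x−vt)²/(4Dt) = (-12)²/(4 × 0.186 × 664) = 0.2915; exp(−0.2915) = 0.7471.
C = 1.333 × 0.7471 = 0.996 kg/m³.

0.996 kg/m³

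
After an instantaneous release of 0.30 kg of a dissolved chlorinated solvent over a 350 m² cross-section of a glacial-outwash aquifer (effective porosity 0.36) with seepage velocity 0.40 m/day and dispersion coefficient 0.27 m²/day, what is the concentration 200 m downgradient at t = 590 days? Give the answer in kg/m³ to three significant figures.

6.96e-06 kg/m³

For an instantaneous plane source, C(x,t) = M/(n_e·A·√(4πDt)) · exp(−(x−vt)²/(4Dt)), with n_e·A the pore (flow) area.
Plume center vt = 0.40 × 590 = 236 m, so the well at 200 m is 36 m upgradient of the peak.
√(4πDt) = 44.74 m, giving peak height M/(n_e·A·√(4πDt)) = 0.30/(0.36 × 350 × 44.74) = 5.322e-05 kg/m³.
(x−vt)²/(4Dt) = (-36)²/(4 × 0.27 × 590) = 2.034; exp(−2.034) = 0.1308.
C = 5.322e-05 × 0.1308 = 6.96e-06 kg/m³.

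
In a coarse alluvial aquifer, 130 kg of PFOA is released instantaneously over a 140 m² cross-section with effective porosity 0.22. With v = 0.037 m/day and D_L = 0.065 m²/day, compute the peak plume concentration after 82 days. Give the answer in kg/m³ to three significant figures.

The peak of an instantaneous 1D plume sits at x = vt; there the Gaussian factor is 1 and C_max = M/(n_e·A·√(4πDt)), where n_e·A is the pore area the mass is dissolved in.
√(4πDt) = √(4π × 0.065 × 82) = 8.184 m, so C_max = 130/(0.22 × 140 × 8.184) = 0.516 kg/m³.

0.516 kg/m³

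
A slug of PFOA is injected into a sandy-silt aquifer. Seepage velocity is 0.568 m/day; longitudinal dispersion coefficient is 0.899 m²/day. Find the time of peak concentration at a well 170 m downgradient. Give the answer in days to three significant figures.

297 days

For the 1D instantaneous-source solution, setting ∂C/∂t = 0 at fixed x gives v²t² + 2Dt − x² = 0, so t = (√(D² + v²x²) − D)/v².
√(D² + v²x²) = √(0.899² + 0.568² × 170²) = 96.56; v² = 0.322624.
t = (96.56 − 0.899)/0.322624 = 297 days (vs. the pure-advection estimate x/v = 299 d).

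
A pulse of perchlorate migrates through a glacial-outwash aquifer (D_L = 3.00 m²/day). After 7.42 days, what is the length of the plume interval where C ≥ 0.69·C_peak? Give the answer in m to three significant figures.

The plume is Gaussian with σ = √(2Dt) = √(2 × 3.00 × 7.42) = 6.672 m.
C/C_peak = exp(−Δx²/(2σ²)) = 0.69 ⇒ Δx = σ·√(−2 ln 0.69) = 6.672 × 0.8615 = 5.748 m.
Width = 2Δx = 11.5 m.

11.5 m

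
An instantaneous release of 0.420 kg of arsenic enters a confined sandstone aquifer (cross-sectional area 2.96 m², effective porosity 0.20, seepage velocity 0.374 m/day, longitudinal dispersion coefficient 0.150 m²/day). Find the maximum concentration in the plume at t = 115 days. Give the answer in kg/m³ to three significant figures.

The peak of an instantaneous 1D plume sits at x = vt; there the Gaussian factor is 1 and C_max = M/(n_e·A·√(4πDt)), where n_e·A is the pore area the mass is dissolved in.
√(4πDt) = √(4π × 0.150 × 115) = 14.72 m, so C_max = 0.420/(0.20 × 2.96 × 14.72) = 0.0482 kg/m³.

0.0482 kg/m³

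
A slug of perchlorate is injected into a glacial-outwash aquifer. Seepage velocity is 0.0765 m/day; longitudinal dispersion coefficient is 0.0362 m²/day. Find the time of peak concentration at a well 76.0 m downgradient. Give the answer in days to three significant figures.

For the 1D instantaneous-source solution, setting ∂C/∂t = 0 at fixed x gives v²t² + 2Dt − x² = 0, so t = (√(D² + v²x²) − D)/v².
√(D² + v²x²) = √(0.0362² + 0.0765² × 76.0²) = 5.814; v² = 0.00585225.
t = (5.814 − 0.0362)/0.00585225 = 987 days (vs. the pure-advection estimate x/v = 993 d).

987 days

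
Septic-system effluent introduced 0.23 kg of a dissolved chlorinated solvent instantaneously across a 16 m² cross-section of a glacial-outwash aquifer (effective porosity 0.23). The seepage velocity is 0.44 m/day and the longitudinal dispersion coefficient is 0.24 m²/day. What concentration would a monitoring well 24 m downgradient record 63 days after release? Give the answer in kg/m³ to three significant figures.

For an instantaneous plane source, C(x,t) = M/(n_e·A·√(4πDt)) · exp(−(x−vt)²/(4Dt)), with n_e·A the pore (flow) area.
Plume center vt = 0.44 × 63 = 27.72 m, so the well at 24 m is 3.72 m upgradient of the peak.
√(4πDt) = 13.78 m, giving peak height M/(n_e·A·√(4πDt)) = 0.23/(0.23 × 16 × 13.78) = 0.004536 kg/m³.
(x−vt)²/(4Dt) = (-3.72)²/(4 × 0.24 × 63) = 0.2288; exp(−0.2288) = 0.7955.
C = 0.004536 × 0.7955 = 0.00361 kg/m³.

0.00361 kg/m³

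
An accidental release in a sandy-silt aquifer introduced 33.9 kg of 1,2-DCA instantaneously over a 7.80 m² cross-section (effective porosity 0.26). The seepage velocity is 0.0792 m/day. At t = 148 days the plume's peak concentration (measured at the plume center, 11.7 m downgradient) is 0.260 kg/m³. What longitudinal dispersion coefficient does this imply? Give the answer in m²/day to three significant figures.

2.22 m²/day

At the plume center C_max = M/(n_e·A·√(4πDt)), so D = M²/(4πt·(n_e·A·C_max)²).
n_e·A·C_max = 0.26 × 7.80 × 0.260 = 0.5273 kg/m.
D = 33.9²/(4π × 148 × 0.5273²) = 2.22 m²/day.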